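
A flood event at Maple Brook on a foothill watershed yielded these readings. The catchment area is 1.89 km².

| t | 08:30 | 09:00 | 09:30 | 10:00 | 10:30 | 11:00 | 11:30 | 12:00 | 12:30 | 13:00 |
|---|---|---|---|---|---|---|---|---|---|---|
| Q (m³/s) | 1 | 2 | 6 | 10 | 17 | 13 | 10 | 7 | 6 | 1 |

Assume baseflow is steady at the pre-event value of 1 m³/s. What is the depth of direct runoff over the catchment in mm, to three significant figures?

d ≈ 60.0 mm

Direct runoff: 0.0, 1.0, 5.0, 9.0, 16.0, 12.0, 9.0, 6.0, 5.0, 0.0 m³/s; ΣQ_DR = 63.00 m³/s.
V = ΣQ_DR · Δt = 63.00 × 1800 s = 1.134 × 10^5 m³.
Over A = 1.89 km², depth = V / A = 60.0 mm.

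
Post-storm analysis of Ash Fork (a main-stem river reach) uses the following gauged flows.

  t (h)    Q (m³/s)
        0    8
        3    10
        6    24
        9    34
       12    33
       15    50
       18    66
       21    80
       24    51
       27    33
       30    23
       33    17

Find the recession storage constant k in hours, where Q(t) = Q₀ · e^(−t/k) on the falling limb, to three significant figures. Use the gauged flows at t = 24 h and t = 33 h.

k ≈ 8.19 h

On the falling limb, Q drops from 51 to 17 m³/s between t = 24 h and t = 33 h (Δt = 9 h).
k = −Δt / ln(Q₂/Q₁) = −9 / ln(17/51) = 8.19 h.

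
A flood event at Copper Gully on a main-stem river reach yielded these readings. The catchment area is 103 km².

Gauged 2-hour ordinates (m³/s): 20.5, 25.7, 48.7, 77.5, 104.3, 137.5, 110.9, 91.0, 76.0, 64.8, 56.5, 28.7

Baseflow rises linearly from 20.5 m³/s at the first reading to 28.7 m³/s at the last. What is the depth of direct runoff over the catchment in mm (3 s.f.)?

Direct runoff: 0.00, 4.45, 26.71, 54.76, 80.82, 113.27, 85.93, 65.28, 49.54, 37.59, 28.55, 0.00 m³/s; ΣQ_DR = 546.9 m³/s.
V = ΣQ_DR · Δt = 546.9 × 7200 s = 3.938 × 10^6 m³.
Over A = 103 km², depth = V / A = 38.2 mm.

d ≈ 38.2 mm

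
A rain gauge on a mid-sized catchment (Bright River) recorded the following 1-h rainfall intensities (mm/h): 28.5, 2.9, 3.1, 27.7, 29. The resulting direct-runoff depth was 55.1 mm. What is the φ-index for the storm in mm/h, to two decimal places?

φ ≈ 10.03 mm/h

Only the 3 blocks with intensity above φ contribute runoff: 28.5, 27.7, 29 mm/h.
Σ(I−φ)·Δt = d  ⇒  (28.5+27.7+29 − 3φ)·1 = 55.1
φ = (85.20 − 55.1/1) / 3 = 10.03 mm/h.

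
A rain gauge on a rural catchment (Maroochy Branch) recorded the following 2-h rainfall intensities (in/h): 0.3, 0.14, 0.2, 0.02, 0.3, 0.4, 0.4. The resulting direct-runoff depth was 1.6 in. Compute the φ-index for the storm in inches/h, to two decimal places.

Only the 5 blocks with intensity above φ contribute runoff: 0.3, 0.2, 0.3, 0.4, 0.4 in/h.
Σ(I−φ)·Δt = d  ⇒  (0.3+0.2+0.3+0.4+0.4 − 5φ)·2 = 1.6
φ = (1.600 − 1.6/2) / 5 = 0.16 in/h.

φ ≈ 0.16 in/h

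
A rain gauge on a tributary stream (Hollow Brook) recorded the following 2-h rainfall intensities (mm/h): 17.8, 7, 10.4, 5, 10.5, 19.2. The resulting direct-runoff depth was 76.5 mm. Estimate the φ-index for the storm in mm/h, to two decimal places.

φ ≈ 5.33 mm/h

Only the 5 blocks with intensity above φ contribute runoff: 17.8, 7, 10.4, 10.5, 19.2 mm/h.
Σ(I−φ)·Δt = d  ⇒  (17.8+7+10.4+10.5+19.2 − 5φ)·2 = 76.5
φ = (64.90 − 76.5/2) / 5 = 5.33 mm/h.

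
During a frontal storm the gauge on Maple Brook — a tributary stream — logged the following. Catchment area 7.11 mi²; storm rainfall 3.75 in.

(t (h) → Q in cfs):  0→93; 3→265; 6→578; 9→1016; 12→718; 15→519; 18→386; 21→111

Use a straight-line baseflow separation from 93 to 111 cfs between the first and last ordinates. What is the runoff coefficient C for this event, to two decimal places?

C ≈ 0.50

ΣQ_DR = 2870 cfs; V = ΣQ_DR·Δt = 3.100 × 10^7 ft³.
Runoff depth d = V / A = 1.877 in.
C = d / P = 1.877 / 3.75 = 0.50.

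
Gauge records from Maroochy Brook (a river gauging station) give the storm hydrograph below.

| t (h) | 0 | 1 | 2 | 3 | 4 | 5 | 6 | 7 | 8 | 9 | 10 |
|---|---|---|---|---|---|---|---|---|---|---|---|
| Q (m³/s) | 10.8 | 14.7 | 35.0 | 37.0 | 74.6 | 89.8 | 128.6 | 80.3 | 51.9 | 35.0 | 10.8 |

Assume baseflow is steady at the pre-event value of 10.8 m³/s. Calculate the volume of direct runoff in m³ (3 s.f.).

Direct-runoff ordinates (Q − Q_b): 0.0, 3.9, 24.2, 26.2, 63.8, 79.0, 117.8, 69.5, 41.1, 24.2, 0.0 m³/s.
ΣQ_DR = 449.7 m³/s.
With Δt = 1 h = 3600 s, V = ΣQ_DR · Δt = 449.7 × 3600 = 1.62 × 10^6 m³.

V ≈ 1.62 × 10^6 m³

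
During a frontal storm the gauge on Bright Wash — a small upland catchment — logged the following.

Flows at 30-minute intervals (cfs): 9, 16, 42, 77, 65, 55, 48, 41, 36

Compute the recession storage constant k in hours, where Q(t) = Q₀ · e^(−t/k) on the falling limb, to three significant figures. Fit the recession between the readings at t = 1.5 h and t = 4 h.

k ≈ 3.29 h

On the falling limb, Q drops from 77 to 36 cfs between t = 1.5 h and t = 4 h (Δt = 2.5 h).
k = −Δt / ln(Q₂/Q₁) = −2.5 / ln(36/77) = 3.29 h.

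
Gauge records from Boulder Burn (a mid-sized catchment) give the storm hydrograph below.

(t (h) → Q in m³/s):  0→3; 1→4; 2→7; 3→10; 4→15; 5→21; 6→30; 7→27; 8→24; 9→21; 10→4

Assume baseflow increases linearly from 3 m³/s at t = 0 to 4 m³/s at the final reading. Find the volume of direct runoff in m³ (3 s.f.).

V ≈ 4.59 × 10^5 m³

Direct-runoff ordinates (Q − Q_b): 0.00, 0.90, 3.80, 6.70, 11.60, 17.50, 26.40, 23.30, 20.20, 17.10, 0.00 m³/s.
ΣQ_DR = 127.5 m³/s.
With Δt = 1 h = 3600 s, V = ΣQ_DR · Δt = 127.5 × 3600 = 4.59 × 10^5 m³.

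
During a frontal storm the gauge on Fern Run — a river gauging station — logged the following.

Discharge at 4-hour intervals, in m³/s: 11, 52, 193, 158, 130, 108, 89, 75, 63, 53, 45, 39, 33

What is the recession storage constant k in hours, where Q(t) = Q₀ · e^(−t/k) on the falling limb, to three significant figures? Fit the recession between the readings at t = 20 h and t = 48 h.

On the falling limb, Q drops from 108 to 33 m³/s between t = 20 h and t = 48 h (Δt = 28 h).
k = −Δt / ln(Q₂/Q₁) = −28 / ln(33/108) = 23.6 h.

k ≈ 23.6 h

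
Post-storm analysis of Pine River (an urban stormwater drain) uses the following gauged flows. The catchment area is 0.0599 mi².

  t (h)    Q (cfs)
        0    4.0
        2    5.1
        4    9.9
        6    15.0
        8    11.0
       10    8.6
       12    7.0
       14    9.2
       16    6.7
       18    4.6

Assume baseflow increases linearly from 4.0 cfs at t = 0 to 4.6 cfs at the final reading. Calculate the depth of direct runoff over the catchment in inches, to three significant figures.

Direct runoff: 0.00, 1.03, 5.77, 10.80, 6.73, 4.27, 2.60, 4.73, 2.17, 0.00 cfs; ΣQ_DR = 38.10 cfs.
V = ΣQ_DR · Δt = 38.10 × 7200 s = 2.743 × 10^5 ft³.
Over A = 0.0599 mi², depth = V / A = 1.97 in.

d ≈ 1.97 in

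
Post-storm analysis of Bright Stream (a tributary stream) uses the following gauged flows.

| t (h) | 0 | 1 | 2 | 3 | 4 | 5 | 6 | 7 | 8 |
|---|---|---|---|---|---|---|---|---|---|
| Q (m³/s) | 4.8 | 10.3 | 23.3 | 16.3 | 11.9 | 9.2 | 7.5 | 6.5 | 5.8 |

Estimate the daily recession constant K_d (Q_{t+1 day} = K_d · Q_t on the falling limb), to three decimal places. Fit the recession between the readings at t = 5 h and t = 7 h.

K_d ≈ 0.015

Between t = 5 h and t = 7 h the flow falls from 9.2 to 6.5 m³/s over 2×1 h = 2 h.
Per-interval ratio K = (6.5/9.2)^(1/2) = 0.8405; K_d = K^(24/1) = 0.015.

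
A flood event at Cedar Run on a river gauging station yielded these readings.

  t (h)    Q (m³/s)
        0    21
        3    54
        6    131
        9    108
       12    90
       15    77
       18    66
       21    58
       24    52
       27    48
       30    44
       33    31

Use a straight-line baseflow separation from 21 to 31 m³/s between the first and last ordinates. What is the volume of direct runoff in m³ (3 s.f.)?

Direct-runoff ordinates (Q − Q_b): 0.00, 32.09, 108.18, 84.27, 65.36, 51.45, 39.55, 30.64, 23.73, 18.82, 13.91, 0.00 m³/s.
ΣQ_DR = 468.0 m³/s.
With Δt = 3 h = 10800 s, V = ΣQ_DR · Δt = 468.0 × 10800 = 5.05 × 10^6 m³.

V ≈ 5.05 × 10^6 m³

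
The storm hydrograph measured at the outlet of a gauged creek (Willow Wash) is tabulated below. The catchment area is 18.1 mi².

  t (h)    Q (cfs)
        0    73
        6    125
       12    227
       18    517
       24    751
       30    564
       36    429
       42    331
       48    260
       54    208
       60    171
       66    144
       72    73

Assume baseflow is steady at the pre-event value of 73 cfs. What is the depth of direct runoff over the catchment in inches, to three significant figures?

d ≈ 1.50 in

Direct runoff: 0.0, 52.0, 154.0, 444.0, 678.0, 491.0, 356.0, 258.0, 187.0, 135.0, 98.0, 71.0, 0.0 cfs; ΣQ_DR = 2924 cfs.
V = ΣQ_DR · Δt = 2924 × 21600 s = 6.316 × 10^7 ft³.
Over A = 18.1 mi², depth = V / A = 1.50 in.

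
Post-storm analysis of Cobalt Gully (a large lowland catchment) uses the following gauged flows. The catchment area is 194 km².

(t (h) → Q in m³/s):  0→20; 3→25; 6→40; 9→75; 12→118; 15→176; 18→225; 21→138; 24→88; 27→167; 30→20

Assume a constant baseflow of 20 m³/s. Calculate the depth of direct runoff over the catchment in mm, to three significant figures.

Direct runoff: 0.0, 5.0, 20.0, 55.0, 98.0, 156.0, 205.0, 118.0, 68.0, 147.0, 0.0 m³/s; ΣQ_DR = 872.0 m³/s.
V = ΣQ_DR · Δt = 872.0 × 10800 s = 9.418 × 10^6 m³.
Over A = 194 km², depth = V / A = 48.5 mm.

d ≈ 48.5 mm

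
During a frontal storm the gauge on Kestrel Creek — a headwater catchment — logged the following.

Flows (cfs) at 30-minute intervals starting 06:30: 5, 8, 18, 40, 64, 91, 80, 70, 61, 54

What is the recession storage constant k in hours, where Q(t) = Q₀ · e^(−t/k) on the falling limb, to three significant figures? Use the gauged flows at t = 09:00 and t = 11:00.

k ≈ 3.83 h

On the falling limb, Q drops from 91 to 54 cfs between t = 09:00 and t = 11:00 (Δt = 2 h).
k = −Δt / ln(Q₂/Q₁) = −2 / ln(54/91) = 3.83 h.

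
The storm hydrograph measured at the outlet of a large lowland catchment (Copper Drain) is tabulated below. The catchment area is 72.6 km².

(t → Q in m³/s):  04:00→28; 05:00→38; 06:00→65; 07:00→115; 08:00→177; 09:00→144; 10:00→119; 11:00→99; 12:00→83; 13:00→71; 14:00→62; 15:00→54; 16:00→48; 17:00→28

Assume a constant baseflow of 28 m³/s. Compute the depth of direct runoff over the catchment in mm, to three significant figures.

Direct runoff: 0.0, 10.0, 37.0, 87.0, 149.0, 116.0, 91.0, 71.0, 55.0, 43.0, 34.0, 26.0, 20.0, 0.0 m³/s; ΣQ_DR = 739.0 m³/s.
V = ΣQ_DR · Δt = 739.0 × 3600 s = 2.660 × 10^6 m³.
Over A = 72.6 km², depth = V / A = 36.6 mm.

d ≈ 36.6 mm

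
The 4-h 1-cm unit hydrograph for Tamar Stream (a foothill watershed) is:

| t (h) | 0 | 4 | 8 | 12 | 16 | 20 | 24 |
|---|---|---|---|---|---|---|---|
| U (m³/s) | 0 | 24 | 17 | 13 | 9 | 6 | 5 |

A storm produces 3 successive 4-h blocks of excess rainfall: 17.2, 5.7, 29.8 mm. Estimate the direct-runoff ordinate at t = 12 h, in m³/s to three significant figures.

Q ≈ 104 m³/s

By discrete convolution, Q_j = Σ (P_i / 10 mm) · U_{j−i}.
At t = 12 h (j=3): Q = (17.2/10)·13 + (5.7/10)·17 + (29.8/10)·24 = 104 m³/s.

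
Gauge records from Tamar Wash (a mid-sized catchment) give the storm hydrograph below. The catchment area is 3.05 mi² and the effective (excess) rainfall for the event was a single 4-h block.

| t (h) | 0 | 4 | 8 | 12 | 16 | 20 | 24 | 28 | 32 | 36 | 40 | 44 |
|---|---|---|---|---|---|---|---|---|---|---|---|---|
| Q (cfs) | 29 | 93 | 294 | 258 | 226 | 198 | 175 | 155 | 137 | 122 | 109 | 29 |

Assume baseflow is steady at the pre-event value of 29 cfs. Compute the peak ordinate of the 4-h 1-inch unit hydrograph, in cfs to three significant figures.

Direct runoff: 0.0, 64.0, 265.0, 229.0, 197.0, 169.0, 146.0, 126.0, 108.0, 93.0, 80.0, 0.0 cfs; ΣQ_DR = 1477 cfs, peak = 265.0 cfs.
Runoff depth d = ΣQ_DR·Δt / A = 1477 × 14400 / (3.05 mi²) = 3.002 in.
The 1-inch UH is the DRH scaled by (1 in)/d, so U_p = 265.0 × 1/3.002 = 88.3 cfs.

U_p ≈ 88.3 cfs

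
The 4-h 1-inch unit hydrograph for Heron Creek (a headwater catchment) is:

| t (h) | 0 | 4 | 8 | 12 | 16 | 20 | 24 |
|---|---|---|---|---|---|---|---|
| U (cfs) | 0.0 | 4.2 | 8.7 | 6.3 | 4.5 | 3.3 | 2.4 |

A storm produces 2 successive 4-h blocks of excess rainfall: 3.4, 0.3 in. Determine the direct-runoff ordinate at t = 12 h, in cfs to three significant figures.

Q ≈ 24.0 cfs

By discrete convolution, Q_j = Σ (P_i / 1 in) · U_{j−i}.
At t = 12 h (j=3): Q = (3.4/1)·6.3 + (0.3/1)·8.7 = 24.0 cfs.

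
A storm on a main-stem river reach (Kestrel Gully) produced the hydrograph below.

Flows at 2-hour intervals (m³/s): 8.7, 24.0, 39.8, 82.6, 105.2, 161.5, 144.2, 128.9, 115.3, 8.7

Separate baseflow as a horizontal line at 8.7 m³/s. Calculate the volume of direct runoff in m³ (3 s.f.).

V ≈ 5.27 × 10^6 m³

Direct-runoff ordinates (Q − Q_b): 0.0, 15.3, 31.1, 73.9, 96.5, 152.8, 135.5, 120.2, 106.6, 0.0 m³/s.
ΣQ_DR = 731.9 m³/s.
With Δt = 2 h = 7200 s, V = ΣQ_DR · Δt = 731.9 × 7200 = 5.27 × 10^6 m³.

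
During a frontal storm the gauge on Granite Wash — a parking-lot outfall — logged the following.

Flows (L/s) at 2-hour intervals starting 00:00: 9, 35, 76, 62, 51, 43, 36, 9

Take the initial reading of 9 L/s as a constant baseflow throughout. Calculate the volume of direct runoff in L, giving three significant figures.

V ≈ 1.79 × 10^6 L

Direct-runoff ordinates (Q − Q_b): 0.0, 26.0, 67.0, 53.0, 42.0, 34.0, 27.0, 0.0 L/s.
ΣQ_DR = 249.0 L/s.
With Δt = 2 h = 7200 s, V = ΣQ_DR · Δt = 249.0 × 7200 = 1.79 × 10^6 L.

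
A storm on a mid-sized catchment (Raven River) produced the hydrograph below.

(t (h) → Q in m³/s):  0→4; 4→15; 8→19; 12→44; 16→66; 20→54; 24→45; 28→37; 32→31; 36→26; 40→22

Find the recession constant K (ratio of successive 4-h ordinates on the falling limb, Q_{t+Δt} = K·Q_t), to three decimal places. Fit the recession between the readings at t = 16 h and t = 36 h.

Using the recession-limb readings at t = 16 h and t = 36 h: Q falls from 66 to 26 m³/s over 5 intervals.
K = (Q₂/Q₁)^(1/5) = (26/66)^(1/5) = 0.830.

K ≈ 0.830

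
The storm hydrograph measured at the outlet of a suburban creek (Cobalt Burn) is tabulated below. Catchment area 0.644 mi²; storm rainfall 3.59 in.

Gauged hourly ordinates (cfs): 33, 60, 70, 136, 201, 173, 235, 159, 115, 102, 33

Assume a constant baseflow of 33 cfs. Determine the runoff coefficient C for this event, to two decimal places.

C ≈ 0.64

ΣQ_DR = 954.0 cfs; V = ΣQ_DR·Δt = 3.434 × 10^6 ft³.
Runoff depth d = V / A = 2.296 in.
C = d / P = 2.296 / 3.59 = 0.64.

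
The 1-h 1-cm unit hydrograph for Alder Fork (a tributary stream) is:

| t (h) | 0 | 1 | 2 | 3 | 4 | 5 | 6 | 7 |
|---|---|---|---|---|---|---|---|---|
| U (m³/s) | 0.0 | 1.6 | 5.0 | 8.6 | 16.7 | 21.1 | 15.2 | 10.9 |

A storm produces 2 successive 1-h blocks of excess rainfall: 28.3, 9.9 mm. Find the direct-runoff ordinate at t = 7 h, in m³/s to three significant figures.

By discrete convolution, Q_j = Σ (P_i / 10 mm) · U_{j−i}.
At t = 7 h (j=7): Q = (28.3/10)·10.9 + (9.9/10)·15.2 = 45.9 m³/s.

Q ≈ 45.9 m³/s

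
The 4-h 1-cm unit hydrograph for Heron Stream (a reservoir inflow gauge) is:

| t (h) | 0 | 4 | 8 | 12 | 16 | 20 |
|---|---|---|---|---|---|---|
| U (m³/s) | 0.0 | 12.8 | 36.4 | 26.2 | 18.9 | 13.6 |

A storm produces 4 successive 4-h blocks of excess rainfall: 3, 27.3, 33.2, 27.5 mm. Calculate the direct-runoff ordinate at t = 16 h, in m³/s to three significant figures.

Q ≈ 233 m³/s

By discrete convolution, Q_j = Σ (P_i / 10 mm) · U_{j−i}.
At t = 16 h (j=4): Q = (3/10)·18.9 + (27.3/10)·26.2 + (33.2/10)·36.4 + (27.5/10)·12.8 = 233 m³/s.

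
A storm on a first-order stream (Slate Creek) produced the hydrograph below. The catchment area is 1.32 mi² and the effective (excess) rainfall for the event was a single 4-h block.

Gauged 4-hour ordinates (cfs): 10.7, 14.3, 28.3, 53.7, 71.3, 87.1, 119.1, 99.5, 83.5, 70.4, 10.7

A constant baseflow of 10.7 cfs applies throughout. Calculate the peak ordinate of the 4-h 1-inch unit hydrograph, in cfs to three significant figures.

U_p ≈ 43.5 cfs

Direct runoff: 0.0, 3.6, 17.6, 43.0, 60.6, 76.4, 108.4, 88.8, 72.8, 59.7, 0.0 cfs; ΣQ_DR = 530.9 cfs, peak = 108.4 cfs.
Runoff depth d = ΣQ_DR·Δt / A = 530.9 × 14400 / (1.32 mi²) = 2.493 in.
The 1-inch UH is the DRH scaled by (1 in)/d, so U_p = 108.4 × 1/2.493 = 43.5 cfs.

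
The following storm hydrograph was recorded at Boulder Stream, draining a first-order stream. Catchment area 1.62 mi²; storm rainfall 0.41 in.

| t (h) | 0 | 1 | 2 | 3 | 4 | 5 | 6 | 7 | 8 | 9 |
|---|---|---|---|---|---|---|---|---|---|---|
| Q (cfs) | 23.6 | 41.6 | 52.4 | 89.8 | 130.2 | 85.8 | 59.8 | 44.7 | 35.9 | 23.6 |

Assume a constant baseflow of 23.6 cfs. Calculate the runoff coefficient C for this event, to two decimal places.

C ≈ 0.82

ΣQ_DR = 351.4 cfs; V = ΣQ_DR·Δt = 1.265 × 10^6 ft³.
Runoff depth d = V / A = 0.3361 in.
C = d / P = 0.3361 / 0.41 = 0.82.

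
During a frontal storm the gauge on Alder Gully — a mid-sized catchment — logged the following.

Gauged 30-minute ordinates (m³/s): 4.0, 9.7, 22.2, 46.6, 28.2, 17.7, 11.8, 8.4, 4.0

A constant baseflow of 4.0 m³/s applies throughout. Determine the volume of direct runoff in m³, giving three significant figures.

V ≈ 2.10 × 10^5 m³

Direct-runoff ordinates (Q − Q_b): 0.0, 5.7, 18.2, 42.6, 24.2, 13.7, 7.8, 4.4, 0.0 m³/s.
ΣQ_DR = 116.6 m³/s.
With Δt = 0.5 h = 1800 s, V = ΣQ_DR · Δt = 116.6 × 1800 = 2.10 × 10^5 m³.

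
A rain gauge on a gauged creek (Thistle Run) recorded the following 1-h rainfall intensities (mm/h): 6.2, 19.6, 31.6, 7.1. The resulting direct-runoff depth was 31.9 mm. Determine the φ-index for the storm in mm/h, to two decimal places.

Only the 2 blocks with intensity above φ contribute runoff: 19.6, 31.6 mm/h.
Σ(I−φ)·Δt = d  ⇒  (19.6+31.6 − 2φ)·1 = 31.9
φ = (51.20 − 31.9/1) / 2 = 9.65 mm/h.

φ ≈ 9.65 mm/h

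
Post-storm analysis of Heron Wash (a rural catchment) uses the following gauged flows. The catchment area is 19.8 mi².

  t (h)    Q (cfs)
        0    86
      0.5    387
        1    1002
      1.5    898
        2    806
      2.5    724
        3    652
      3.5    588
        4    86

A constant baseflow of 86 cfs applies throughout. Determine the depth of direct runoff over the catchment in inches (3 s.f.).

Direct runoff: 0.0, 301.0, 916.0, 812.0, 720.0, 638.0, 566.0, 502.0, 0.0 cfs; ΣQ_DR = 4455 cfs.
V = ΣQ_DR · Δt = 4455 × 1800 s = 8.019 × 10^6 ft³.
Over A = 19.8 mi², depth = V / A = 0.174 in.

d ≈ 0.174 in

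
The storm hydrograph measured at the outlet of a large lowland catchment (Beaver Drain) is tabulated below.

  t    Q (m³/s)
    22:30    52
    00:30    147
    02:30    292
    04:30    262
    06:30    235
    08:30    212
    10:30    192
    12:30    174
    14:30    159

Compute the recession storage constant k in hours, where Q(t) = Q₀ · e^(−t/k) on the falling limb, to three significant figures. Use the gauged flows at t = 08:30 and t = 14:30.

On the falling limb, Q drops from 212 to 159 m³/s between t = 08:30 and t = 14:30 (Δt = 6 h).
k = −Δt / ln(Q₂/Q₁) = −6 / ln(159/212) = 20.9 h.

k ≈ 20.9 h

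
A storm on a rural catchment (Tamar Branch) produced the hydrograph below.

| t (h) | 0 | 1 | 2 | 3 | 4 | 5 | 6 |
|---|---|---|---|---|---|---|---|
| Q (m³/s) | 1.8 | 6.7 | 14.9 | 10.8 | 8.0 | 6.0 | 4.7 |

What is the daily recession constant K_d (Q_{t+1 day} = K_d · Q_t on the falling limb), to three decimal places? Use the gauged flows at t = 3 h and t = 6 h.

K_d ≈ 0.001

Between t = 3 h and t = 6 h the flow falls from 10.8 to 4.7 m³/s over 3×1 h = 3 h.
Per-interval ratio K = (4.7/10.8)^(1/3) = 0.7578; K_d = K^(24/1) = 0.001.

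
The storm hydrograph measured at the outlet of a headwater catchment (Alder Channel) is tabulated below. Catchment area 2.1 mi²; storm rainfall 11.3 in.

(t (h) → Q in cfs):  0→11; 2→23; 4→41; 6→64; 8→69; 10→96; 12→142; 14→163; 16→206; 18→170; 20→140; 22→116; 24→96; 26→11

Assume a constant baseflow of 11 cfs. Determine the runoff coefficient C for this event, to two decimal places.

C ≈ 0.16

ΣQ_DR = 1194 cfs; V = ΣQ_DR·Δt = 8.597 × 10^6 ft³.
Runoff depth d = V / A = 1.762 in.
C = d / P = 1.762 / 11.3 = 0.16.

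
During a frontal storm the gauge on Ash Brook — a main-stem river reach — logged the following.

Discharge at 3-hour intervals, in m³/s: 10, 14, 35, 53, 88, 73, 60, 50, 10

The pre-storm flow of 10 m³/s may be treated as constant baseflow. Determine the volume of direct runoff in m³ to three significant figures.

Direct-runoff ordinates (Q − Q_b): 0.0, 4.0, 25.0, 43.0, 78.0, 63.0, 50.0, 40.0, 0.0 m³/s.
ΣQ_DR = 303.0 m³/s.
With Δt = 3 h = 10800 s, V = ΣQ_DR · Δt = 303.0 × 10800 = 3.27 × 10^6 m³.

V ≈ 3.27 × 10^6 m³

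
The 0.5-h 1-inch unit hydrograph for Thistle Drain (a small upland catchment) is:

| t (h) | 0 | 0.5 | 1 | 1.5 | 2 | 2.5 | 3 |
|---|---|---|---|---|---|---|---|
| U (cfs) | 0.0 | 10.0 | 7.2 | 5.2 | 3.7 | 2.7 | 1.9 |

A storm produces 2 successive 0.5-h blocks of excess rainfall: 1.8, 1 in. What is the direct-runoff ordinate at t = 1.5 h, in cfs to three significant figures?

By discrete convolution, Q_j = Σ (P_i / 1 in) · U_{j−i}.
At t = 1.5 h (j=3): Q = (1.8/1)·5.2 + (1/1)·7.2 = 16.6 cfs.

Q ≈ 16.6 cfs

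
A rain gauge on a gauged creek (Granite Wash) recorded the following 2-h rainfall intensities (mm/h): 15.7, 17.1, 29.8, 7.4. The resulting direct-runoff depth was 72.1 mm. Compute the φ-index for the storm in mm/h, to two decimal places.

Only the 3 blocks with intensity above φ contribute runoff: 15.7, 17.1, 29.8 mm/h.
Σ(I−φ)·Δt = d  ⇒  (15.7+17.1+29.8 − 3φ)·2 = 72.1
φ = (62.60 − 72.1/2) / 3 = 8.85 mm/h.

φ ≈ 8.85 mm/h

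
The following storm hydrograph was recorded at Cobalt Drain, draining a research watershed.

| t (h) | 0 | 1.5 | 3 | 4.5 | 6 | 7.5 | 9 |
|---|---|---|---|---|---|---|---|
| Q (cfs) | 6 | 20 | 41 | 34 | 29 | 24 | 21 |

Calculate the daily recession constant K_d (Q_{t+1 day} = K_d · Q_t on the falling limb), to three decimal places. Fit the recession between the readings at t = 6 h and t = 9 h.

Between t = 6 h and t = 9 h the flow falls from 29 to 21 cfs over 2×1.5 h = 3 h.
Per-interval ratio K = (21/29)^(1/2) = 0.8510; K_d = K^(24/1.5) = 0.076.

K_d ≈ 0.076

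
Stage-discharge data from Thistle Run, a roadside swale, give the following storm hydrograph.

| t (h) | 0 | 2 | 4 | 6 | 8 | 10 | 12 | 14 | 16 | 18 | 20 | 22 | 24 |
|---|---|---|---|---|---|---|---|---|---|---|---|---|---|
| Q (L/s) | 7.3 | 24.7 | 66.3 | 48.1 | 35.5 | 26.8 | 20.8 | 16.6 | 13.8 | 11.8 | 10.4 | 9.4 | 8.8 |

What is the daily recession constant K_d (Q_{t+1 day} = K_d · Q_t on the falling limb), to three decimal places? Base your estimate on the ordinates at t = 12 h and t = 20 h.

K_d ≈ 0.125

Between t = 12 h and t = 20 h the flow falls from 20.8 to 10.4 L/s over 4×2 h = 8 h.
Per-interval ratio K = (10.4/20.8)^(1/4) = 0.8409; K_d = K^(24/2) = 0.125.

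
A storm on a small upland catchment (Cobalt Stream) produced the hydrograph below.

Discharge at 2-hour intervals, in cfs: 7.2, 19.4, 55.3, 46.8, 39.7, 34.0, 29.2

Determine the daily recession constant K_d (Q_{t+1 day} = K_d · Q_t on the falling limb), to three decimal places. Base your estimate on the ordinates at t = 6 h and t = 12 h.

K_d ≈ 0.152

Between t = 6 h and t = 12 h the flow falls from 46.8 to 29.2 cfs over 3×2 h = 6 h.
Per-interval ratio K = (29.2/46.8)^(1/3) = 0.8545; K_d = K^(24/2) = 0.152.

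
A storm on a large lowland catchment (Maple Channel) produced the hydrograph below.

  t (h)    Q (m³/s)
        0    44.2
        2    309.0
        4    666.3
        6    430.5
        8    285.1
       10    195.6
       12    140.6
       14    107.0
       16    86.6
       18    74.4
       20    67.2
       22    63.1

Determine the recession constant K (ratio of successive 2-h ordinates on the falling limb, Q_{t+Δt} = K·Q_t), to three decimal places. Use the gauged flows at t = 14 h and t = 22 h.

K ≈ 0.876

Using the recession-limb readings at t = 14 h and t = 22 h: Q falls from 107.0 to 63.1 m³/s over 4 intervals.
K = (Q₂/Q₁)^(1/4) = (63.1/107.0)^(1/4) = 0.876.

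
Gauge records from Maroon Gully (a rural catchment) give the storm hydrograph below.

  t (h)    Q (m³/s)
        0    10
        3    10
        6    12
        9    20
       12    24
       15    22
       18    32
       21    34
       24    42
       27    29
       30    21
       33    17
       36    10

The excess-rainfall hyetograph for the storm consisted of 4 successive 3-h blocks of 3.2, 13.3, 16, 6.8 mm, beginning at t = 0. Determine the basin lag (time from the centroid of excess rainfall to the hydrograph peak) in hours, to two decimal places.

t_L ≈ 17.48 h

Centroid of excess rainfall: t_c = Σ P_i·t̄_i / ΣP_i = 6.5153 h (block centres at 1.5, 4.5, 7.5, 10.5 h).
Hydrograph peak occurs at t = 24 h, so basin lag t_L = 24 − 6.5153 = 17.48 h.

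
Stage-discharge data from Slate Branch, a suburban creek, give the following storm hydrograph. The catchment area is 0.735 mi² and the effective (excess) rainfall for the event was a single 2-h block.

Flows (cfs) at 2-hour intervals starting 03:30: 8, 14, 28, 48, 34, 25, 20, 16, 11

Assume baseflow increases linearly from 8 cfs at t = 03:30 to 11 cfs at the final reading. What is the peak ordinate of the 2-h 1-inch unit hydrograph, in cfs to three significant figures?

Direct runoff: 0.00, 5.62, 19.25, 38.88, 24.50, 15.12, 9.75, 5.38, 0.00 cfs; ΣQ_DR = 118.5 cfs, peak = 38.88 cfs.
Runoff depth d = ΣQ_DR·Δt / A = 118.5 × 7200 / (0.735 mi²) = 0.4997 in.
The 1-inch UH is the DRH scaled by (1 in)/d, so U_p = 38.88 × 1/0.4997 = 77.8 cfs.

U_p ≈ 77.8 cfs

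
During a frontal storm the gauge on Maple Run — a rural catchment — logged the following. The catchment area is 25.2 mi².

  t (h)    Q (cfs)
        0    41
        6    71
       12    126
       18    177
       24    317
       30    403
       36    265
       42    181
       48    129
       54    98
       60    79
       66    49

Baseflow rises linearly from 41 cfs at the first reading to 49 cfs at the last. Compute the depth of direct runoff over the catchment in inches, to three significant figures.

d ≈ 0.515 in

Direct runoff: 0.00, 29.27, 83.55, 133.82, 273.09, 358.36, 219.64, 134.91, 82.18, 50.45, 30.73, 0.00 cfs; ΣQ_DR = 1396 cfs.
V = ΣQ_DR · Δt = 1396 × 21600 s = 3.015 × 10^7 ft³.
Over A = 25.2 mi², depth = V / A = 0.515 in.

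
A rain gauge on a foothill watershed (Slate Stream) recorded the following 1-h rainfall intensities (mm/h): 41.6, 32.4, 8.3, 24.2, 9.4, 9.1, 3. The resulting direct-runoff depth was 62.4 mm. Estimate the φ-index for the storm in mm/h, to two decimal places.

Only the 3 blocks with intensity above φ contribute runoff: 41.6, 32.4, 24.2 mm/h.
Σ(I−φ)·Δt = d  ⇒  (41.6+32.4+24.2 − 3φ)·1 = 62.4
φ = (98.20 − 62.4/1) / 3 = 11.93 mm/h.

φ ≈ 11.93 mm/h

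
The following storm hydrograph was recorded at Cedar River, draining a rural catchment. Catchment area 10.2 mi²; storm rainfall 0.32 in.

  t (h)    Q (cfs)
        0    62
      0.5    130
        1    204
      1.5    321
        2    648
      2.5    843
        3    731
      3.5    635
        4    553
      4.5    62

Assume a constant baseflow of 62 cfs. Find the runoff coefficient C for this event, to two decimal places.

ΣQ_DR = 3569 cfs; V = ΣQ_DR·Δt = 6.424 × 10^6 ft³.
Runoff depth d = V / A = 0.2711 in.
C = d / P = 0.2711 / 0.32 = 0.85.

C ≈ 0.85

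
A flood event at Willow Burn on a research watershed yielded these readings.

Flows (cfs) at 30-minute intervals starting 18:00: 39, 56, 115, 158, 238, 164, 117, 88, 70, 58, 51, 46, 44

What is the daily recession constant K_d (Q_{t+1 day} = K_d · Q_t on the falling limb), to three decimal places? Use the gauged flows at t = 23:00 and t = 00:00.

Between t = 23:00 and t = 00:00 the flow falls from 51 to 44 cfs over 2×0.5 h = 1 h.
Per-interval ratio K = (44/51)^(1/2) = 0.9288; K_d = K^(24/0.5) = 0.029.

K_d ≈ 0.029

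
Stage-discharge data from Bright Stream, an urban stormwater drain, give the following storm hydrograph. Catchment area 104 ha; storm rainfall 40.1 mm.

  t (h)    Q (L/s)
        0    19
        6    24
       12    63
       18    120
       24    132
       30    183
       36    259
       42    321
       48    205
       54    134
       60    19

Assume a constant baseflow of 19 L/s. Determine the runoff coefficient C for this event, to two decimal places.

ΣQ_DR = 1270 L/s; V = ΣQ_DR·Δt = 2.743 × 10^7 L.
Runoff depth d = V / A = 26.38 mm.
C = d / P = 26.38 / 40.1 = 0.66.

C ≈ 0.66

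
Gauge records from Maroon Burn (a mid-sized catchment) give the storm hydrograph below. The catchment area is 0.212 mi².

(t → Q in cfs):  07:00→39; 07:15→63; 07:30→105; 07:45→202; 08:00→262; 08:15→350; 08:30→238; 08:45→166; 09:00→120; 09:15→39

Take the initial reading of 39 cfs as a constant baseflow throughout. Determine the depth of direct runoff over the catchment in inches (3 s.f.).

Direct runoff: 0.0, 24.0, 66.0, 163.0, 223.0, 311.0, 199.0, 127.0, 81.0, 0.0 cfs; ΣQ_DR = 1194 cfs.
V = ΣQ_DR · Δt = 1194 × 900 s = 1.075 × 10^6 ft³.
Over A = 0.212 mi², depth = V / A = 2.18 in.

d ≈ 2.18 in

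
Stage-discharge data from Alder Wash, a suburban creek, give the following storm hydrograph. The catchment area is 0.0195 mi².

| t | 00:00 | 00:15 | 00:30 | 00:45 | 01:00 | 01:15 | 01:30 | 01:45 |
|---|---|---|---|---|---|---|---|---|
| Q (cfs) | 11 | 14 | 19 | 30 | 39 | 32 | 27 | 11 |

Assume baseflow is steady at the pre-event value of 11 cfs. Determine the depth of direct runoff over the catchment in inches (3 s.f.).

d ≈ 1.89 in

Direct runoff: 0.0, 3.0, 8.0, 19.0, 28.0, 21.0, 16.0, 0.0 cfs; ΣQ_DR = 95.00 cfs.
V = ΣQ_DR · Δt = 95.00 × 900 s = 85500 ft³.
Over A = 0.0195 mi², depth = V / A = 1.89 in.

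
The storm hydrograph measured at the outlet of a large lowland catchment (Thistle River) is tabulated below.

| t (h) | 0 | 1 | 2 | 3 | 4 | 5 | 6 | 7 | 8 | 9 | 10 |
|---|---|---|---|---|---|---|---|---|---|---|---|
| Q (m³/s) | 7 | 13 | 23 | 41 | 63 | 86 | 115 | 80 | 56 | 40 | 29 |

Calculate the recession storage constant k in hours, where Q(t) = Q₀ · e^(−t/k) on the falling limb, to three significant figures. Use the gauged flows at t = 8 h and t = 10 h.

On the falling limb, Q drops from 56 to 29 m³/s between t = 8 h and t = 10 h (Δt = 2 h).
k = −Δt / ln(Q₂/Q₁) = −2 / ln(29/56) = 3.04 h.

k ≈ 3.04 h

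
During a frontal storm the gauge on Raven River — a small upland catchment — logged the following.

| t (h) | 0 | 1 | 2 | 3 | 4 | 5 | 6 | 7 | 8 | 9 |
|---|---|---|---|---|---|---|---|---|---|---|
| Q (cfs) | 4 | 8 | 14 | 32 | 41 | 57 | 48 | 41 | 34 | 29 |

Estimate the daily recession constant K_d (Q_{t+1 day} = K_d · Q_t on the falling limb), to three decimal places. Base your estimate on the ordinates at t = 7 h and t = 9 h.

Between t = 7 h and t = 9 h the flow falls from 41 to 29 cfs over 2×1 h = 2 h.
Per-interval ratio K = (29/41)^(1/2) = 0.8410; K_d = K^(24/1) = 0.016.

K_d ≈ 0.016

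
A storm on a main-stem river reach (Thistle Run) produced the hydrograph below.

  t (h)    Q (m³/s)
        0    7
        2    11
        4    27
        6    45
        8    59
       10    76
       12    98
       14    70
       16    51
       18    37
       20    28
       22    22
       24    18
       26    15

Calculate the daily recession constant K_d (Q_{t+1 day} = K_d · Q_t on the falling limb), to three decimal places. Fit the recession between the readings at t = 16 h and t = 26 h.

Between t = 16 h and t = 26 h the flow falls from 51 to 15 m³/s over 5×2 h = 10 h.
Per-interval ratio K = (15/51)^(1/5) = 0.7829; K_d = K^(24/2) = 0.053.

K_d ≈ 0.053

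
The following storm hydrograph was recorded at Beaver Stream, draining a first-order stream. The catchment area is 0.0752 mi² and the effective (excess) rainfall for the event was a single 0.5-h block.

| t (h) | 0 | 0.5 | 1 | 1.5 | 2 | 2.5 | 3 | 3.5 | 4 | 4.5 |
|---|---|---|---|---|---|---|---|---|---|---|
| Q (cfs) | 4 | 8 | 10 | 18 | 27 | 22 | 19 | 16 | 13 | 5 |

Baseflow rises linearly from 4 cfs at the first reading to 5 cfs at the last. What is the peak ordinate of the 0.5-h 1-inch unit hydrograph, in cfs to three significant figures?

U_p ≈ 22.6 cfs

Direct runoff: 0.00, 3.89, 5.78, 13.67, 22.56, 17.44, 14.33, 11.22, 8.11, 0.00 cfs; ΣQ_DR = 97.00 cfs, peak = 22.56 cfs.
Runoff depth d = ΣQ_DR·Δt / A = 97.00 × 1800 / (0.0752 mi²) = 0.9994 in.
The 1-inch UH is the DRH scaled by (1 in)/d, so U_p = 22.56 × 1/0.9994 = 22.6 cfs.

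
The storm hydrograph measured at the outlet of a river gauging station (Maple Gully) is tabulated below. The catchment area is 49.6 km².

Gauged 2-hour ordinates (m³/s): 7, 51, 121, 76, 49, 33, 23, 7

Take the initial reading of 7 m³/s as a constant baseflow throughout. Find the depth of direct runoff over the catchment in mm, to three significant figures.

Direct runoff: 0.0, 44.0, 114.0, 69.0, 42.0, 26.0, 16.0, 0.0 m³/s; ΣQ_DR = 311.0 m³/s.
V = ΣQ_DR · Δt = 311.0 × 7200 s = 2.239 × 10^6 m³.
Over A = 49.6 km², depth = V / A = 45.1 mm.

d ≈ 45.1 mm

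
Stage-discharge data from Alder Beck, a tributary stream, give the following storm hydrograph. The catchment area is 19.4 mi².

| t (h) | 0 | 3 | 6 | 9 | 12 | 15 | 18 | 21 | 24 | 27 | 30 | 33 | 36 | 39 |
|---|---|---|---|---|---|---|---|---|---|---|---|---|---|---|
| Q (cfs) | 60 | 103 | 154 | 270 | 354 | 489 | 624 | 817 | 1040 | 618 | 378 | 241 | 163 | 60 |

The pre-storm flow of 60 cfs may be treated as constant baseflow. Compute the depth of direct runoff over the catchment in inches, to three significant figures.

d ≈ 1.09 in

Direct runoff: 0.0, 43.0, 94.0, 210.0, 294.0, 429.0, 564.0, 757.0, 980.0, 558.0, 318.0, 181.0, 103.0, 0.0 cfs; ΣQ_DR = 4531 cfs.
V = ΣQ_DR · Δt = 4531 × 10800 s = 4.893 × 10^7 ft³.
Over A = 19.4 mi², depth = V / A = 1.09 in.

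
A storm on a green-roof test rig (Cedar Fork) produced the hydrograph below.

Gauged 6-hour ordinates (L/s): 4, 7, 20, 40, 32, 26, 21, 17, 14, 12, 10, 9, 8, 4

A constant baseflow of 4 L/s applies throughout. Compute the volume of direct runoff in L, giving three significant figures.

Direct-runoff ordinates (Q − Q_b): 0.0, 3.0, 16.0, 36.0, 28.0, 22.0, 17.0, 13.0, 10.0, 8.0, 6.0, 5.0, 4.0, 0.0 L/s.
ΣQ_DR = 168.0 L/s.
With Δt = 6 h = 21600 s, V = ΣQ_DR · Δt = 168.0 × 21600 = 3.63 × 10^6 L.

V ≈ 3.63 × 10^6 L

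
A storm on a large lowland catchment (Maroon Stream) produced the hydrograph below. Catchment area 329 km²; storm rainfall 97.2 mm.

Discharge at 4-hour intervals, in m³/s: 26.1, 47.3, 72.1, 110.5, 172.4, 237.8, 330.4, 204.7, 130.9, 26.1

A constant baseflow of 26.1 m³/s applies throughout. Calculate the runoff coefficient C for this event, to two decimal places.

ΣQ_DR = 1097 m³/s; V = ΣQ_DR·Δt = 1.580 × 10^7 m³.
Runoff depth d = V / A = 48.03 mm.
C = d / P = 48.03 / 97.2 = 0.49.

C ≈ 0.49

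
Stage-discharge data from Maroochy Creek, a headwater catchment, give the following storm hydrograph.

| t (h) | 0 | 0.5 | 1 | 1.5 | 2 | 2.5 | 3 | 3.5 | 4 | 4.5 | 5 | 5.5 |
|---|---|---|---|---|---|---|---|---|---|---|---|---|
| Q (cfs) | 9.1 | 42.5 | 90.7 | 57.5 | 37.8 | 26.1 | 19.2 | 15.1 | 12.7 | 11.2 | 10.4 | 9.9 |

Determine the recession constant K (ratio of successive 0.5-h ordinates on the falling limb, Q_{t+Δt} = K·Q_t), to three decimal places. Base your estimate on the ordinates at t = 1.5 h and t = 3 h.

K ≈ 0.694

Using the recession-limb readings at t = 1.5 h and t = 3 h: Q falls from 57.5 to 19.2 cfs over 3 intervals.
K = (Q₂/Q₁)^(1/3) = (19.2/57.5)^(1/3) = 0.694.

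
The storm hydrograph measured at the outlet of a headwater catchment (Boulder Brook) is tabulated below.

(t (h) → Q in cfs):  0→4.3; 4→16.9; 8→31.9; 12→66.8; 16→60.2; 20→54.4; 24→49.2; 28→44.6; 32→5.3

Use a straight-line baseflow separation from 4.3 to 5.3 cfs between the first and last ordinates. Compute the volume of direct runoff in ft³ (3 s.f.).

Direct-runoff ordinates (Q − Q_b): 0.00, 12.47, 27.35, 62.12, 55.40, 49.48, 44.15, 39.42, 0.00 cfs.
ΣQ_DR = 290.4 cfs.
With Δt = 4 h = 14400 s, V = ΣQ_DR · Δt = 290.4 × 14400 = 4.18 × 10^6 ft³.

V ≈ 4.18 × 10^6 ft³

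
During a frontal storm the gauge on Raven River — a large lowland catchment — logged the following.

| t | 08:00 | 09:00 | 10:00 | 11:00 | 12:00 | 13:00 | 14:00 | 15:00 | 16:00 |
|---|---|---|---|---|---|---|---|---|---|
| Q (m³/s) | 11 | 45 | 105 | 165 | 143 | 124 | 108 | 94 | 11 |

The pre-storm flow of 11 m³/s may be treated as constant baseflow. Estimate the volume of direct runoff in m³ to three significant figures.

V ≈ 2.55 × 10^6 m³

Direct-runoff ordinates (Q − Q_b): 0.0, 34.0, 94.0, 154.0, 132.0, 113.0, 97.0, 83.0, 0.0 m³/s.
ΣQ_DR = 707.0 m³/s.
With Δt = 1 h = 3600 s, V = ΣQ_DR · Δt = 707.0 × 3600 = 2.55 × 10^6 m³.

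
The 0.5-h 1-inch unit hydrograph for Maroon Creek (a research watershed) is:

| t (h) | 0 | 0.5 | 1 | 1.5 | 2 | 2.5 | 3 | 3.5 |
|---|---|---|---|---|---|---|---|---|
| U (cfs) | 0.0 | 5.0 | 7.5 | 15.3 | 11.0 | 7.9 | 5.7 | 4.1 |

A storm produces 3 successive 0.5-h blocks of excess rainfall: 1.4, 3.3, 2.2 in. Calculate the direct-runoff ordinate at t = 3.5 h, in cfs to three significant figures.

Q ≈ 41.9 cfs

By discrete convolution, Q_j = Σ (P_i / 1 in) · U_{j−i}.
At t = 3.5 h (j=7): Q = (1.4/1)·4.1 + (3.3/1)·5.7 + (2.2/1)·7.9 = 41.9 cfs.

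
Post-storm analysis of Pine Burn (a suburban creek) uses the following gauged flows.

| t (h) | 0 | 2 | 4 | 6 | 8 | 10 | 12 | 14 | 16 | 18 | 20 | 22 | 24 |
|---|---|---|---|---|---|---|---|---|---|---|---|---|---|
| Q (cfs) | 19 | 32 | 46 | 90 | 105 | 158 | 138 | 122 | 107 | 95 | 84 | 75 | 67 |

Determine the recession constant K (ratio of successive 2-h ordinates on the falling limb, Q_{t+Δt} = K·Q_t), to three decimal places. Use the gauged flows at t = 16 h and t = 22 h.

Using the recession-limb readings at t = 16 h and t = 22 h: Q falls from 107 to 75 cfs over 3 intervals.
K = (Q₂/Q₁)^(1/3) = (75/107)^(1/3) = 0.888.

K ≈ 0.888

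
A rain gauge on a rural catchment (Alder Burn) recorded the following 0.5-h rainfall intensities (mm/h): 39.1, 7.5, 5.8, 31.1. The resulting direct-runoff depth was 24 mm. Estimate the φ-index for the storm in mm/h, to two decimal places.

φ ≈ 11.10 mm/h

Only the 2 blocks with intensity above φ contribute runoff: 39.1, 31.1 mm/h.
Σ(I−φ)·Δt = d  ⇒  (39.1+31.1 − 2φ)·0.5 = 24
φ = (70.20 − 24/0.5) / 2 = 11.10 mm/h.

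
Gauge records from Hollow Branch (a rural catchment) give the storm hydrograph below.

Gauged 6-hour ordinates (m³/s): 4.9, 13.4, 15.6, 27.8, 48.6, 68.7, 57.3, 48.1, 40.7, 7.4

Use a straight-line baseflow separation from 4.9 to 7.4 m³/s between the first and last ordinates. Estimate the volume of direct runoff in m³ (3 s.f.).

Direct-runoff ordinates (Q − Q_b): 0.00, 8.22, 10.14, 22.07, 42.59, 62.41, 50.73, 41.26, 33.58, 0.00 m³/s.
ΣQ_DR = 271.0 m³/s.
With Δt = 6 h = 21600 s, V = ΣQ_DR · Δt = 271.0 × 21600 = 5.85 × 10^6 m³.

V ≈ 5.85 × 10^6 m³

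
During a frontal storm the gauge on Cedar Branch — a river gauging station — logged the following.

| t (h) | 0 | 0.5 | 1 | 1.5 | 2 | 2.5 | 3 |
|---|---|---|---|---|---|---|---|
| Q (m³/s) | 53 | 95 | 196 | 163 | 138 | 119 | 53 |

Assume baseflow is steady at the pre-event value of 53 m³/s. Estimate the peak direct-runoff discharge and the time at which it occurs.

Q_p = 143.0 m³/s at t = 1 h

Subtracting baseflow gives direct-runoff ordinates: 0.0, 42.0, 143.0, 110.0, 85.0, 66.0, 0.0 m³/s.
The maximum is 143.0 m³/s, occurring at the reading for t = 1 h.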